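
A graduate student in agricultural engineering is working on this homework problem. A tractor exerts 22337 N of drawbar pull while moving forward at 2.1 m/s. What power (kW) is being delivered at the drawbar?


P = F * v / 1000
  = 22337 * 2.1 / 1000
  = 46907.70 / 1000
  = 46.91 kW


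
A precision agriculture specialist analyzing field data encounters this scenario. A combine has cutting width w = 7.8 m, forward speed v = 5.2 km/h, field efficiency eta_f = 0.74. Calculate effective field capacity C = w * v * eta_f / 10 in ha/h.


C = w * v * eta_f / 10
  = 7.8 * 5.2 * 0.74 / 10
  = 30.01 / 10
  = 3.00 ha/h


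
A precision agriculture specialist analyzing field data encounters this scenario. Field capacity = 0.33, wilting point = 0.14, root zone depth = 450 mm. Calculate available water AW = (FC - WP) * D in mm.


AW = (FC - WP) * D
   = (0.33 - 0.14) * 450
   = 0.19 * 450
   = 85.50 mm


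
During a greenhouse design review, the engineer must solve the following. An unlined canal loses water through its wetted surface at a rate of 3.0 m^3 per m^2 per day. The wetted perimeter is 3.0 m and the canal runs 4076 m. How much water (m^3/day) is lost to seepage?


S = C * P * L
  = 3.0 * 3.0 * 4076
  = 36684 m^3/day


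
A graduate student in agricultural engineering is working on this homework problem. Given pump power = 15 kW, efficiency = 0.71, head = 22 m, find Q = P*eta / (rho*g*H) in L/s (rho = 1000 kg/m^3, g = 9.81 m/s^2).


Q = (P * 1000 * eta) / (rho * g * H)
  = (15 * 1000 * 0.71) / (1000 * 9.81 * 22)
  = 10650 / 215820
  = 0.04935 m^3/s = 49.35 L/s


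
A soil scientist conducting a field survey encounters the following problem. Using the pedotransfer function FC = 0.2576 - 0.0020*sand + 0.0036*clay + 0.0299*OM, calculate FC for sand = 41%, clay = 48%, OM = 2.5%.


FC = 0.2576 - 0.0020*41 + 0.0036*48 + 0.0299*2.5
   = 0.2576 - 0.0820 + 0.1728 + 0.0748
   = 0.4232


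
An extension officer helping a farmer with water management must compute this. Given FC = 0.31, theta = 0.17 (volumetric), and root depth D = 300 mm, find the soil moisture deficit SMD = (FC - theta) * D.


SMD = (FC - theta) * D
    = (0.31 - 0.17) * 300
    = 0.140 * 300
    = 42 mm


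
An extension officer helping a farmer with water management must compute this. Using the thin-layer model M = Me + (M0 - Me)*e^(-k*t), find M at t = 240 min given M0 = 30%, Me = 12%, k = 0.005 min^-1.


M = Me + (M0 - Me) * e^(-k*t)
  = 12 + (30 - 12) * e^(-0.005*240)
  = 12 + 18 * e^(-1.200)
  = 12 + 18 * 0.30119
  = 12 + 5.4215
  = 17.42%


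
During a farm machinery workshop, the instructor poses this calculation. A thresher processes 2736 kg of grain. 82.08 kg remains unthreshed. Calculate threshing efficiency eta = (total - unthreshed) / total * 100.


eta = (total - unthreshed) / total * 100
    = (2736 - 82.08) / 2736 * 100
    = 2653.92 / 2736 * 100
    = 97%


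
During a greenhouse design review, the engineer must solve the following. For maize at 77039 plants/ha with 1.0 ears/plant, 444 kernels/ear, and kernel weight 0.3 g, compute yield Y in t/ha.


Y = density * ears * kernels * kw
  = 77039 * 1.0 * 444 * 0.3 g/ha
  = 10261594.80 g/ha
  = 10261.59 kg/ha = 10.26 t/ha


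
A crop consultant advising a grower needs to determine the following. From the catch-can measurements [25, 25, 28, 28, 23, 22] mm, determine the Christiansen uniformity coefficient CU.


xbar = 151 / 6 = 25.167
sum|xi - xbar| = 11.333
CU = 100 * (1 - 11.333 / (6 * 25.167))
   = 100 * (1 - 0.0751)
   = 92.49%


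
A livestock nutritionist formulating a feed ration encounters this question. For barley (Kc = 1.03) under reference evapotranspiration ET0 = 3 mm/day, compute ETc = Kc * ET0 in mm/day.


ETc = Kc * ET0
    = 1.03 * 3
    = 3.09 mm/day


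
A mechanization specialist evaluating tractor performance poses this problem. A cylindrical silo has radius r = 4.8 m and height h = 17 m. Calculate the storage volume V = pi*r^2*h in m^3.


V = pi * r^2 * h
  = pi * 4.8^2 * 17
  = pi * 23.04 * 17
  = 1230.50 m^3


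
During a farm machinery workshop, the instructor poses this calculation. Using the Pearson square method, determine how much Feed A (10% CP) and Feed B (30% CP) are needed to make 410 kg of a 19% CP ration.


parts_A = CP_b - target = 30 - 19 = 11
parts_B = target - CP_a = 19 - 10 = 9
total_parts = 11 + 9 = 20
Feed A = 410 * 11 / 20 = 225.50 kg
Feed B = 410 * 9 / 20 = 184.50 kg

225.50 kg


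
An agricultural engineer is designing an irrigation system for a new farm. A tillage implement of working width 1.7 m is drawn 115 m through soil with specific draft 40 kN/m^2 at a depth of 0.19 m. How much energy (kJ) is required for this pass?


E = k * d * w * L
  = 40 * 0.19 * 1.7 * 115
  = 1485.80 kJ


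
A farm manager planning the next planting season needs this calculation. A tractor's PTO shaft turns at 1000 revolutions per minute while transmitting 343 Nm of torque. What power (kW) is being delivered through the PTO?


P = 2*pi*n*T / 60000
  = 2*pi * 1000 * 343 / 60000
  = 2155132.56 / 60000
  = 35.92 kW


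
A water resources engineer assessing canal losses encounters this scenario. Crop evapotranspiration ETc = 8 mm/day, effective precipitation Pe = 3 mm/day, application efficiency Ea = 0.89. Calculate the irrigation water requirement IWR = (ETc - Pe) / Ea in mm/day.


IWR = (ETc - Pe) / Ea
    = (8 - 3) / 0.89
    = 5 / 0.89
    = 5.62 mm/day


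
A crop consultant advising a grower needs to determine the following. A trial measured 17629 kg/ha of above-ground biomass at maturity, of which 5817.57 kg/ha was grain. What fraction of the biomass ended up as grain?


HI = grain_yield / biomass
   = 5817.57 / 17629
   = 0.33


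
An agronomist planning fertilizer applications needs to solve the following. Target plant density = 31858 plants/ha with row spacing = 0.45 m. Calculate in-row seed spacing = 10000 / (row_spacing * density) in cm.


spacing = 10000 / (row_sp * density)
        = 10000 / (0.45 * 31858)
        = 10000 / 14336.10
        = 0.69754 m = 69.75 cm


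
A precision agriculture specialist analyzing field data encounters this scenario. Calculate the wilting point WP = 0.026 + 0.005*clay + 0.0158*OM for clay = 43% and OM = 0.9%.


WP = 0.026 + 0.005*43 + 0.0158*0.9
   = 0.026 + 0.2150 + 0.0142
   = 0.2552


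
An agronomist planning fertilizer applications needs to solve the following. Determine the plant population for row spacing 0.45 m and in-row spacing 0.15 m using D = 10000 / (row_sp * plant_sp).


D = 10000 / (row_sp * plant_sp)
  = 10000 / (0.45 * 0.15)
  = 10000 / 0.0675
  = 148148.15 plants/ha


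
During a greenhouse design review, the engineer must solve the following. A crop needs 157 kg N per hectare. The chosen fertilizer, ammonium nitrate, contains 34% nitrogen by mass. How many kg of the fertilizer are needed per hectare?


Rate = N_required / (N_content / 100)
     = 157 / (34 / 100)
     = 157 / 0.34
     = 461.76 kg/ha


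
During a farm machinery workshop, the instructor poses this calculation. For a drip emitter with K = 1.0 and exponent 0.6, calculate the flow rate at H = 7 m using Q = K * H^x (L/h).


Q = K * H^x
  = 1.0 * 7^0.6
  = 1.0 * 3.2141
  = 3.21 L/h


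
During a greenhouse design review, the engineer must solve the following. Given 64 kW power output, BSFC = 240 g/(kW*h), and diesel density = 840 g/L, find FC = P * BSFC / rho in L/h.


FC = P * BSFC / rho_fuel
   = 64 * 240 / 840
   = 15360 / 840
   = 18.29 L/h


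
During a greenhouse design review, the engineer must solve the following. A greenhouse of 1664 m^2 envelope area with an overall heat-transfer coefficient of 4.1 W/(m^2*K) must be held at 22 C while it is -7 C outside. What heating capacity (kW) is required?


dT = 22 - (-7) = 29 K
Q = U * A * dT
  = 4.1 * 1664 * 29
  = 197849.60 W = 197.85 kW


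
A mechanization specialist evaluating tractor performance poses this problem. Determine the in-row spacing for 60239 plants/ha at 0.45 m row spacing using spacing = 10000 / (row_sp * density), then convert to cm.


spacing = 10000 / (row_sp * density)
        = 10000 / (0.45 * 60239)
        = 10000 / 27107.55
        = 0.36890 m = 36.89 cm


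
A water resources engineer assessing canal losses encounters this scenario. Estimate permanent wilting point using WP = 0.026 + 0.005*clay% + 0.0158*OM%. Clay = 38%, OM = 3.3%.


WP = 0.026 + 0.005*38 + 0.0158*3.3
   = 0.026 + 0.1900 + 0.0521
   = 0.2681


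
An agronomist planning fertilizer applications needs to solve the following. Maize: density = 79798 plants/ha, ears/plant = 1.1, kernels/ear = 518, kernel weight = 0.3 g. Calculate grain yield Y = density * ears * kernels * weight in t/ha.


Y = density * ears * kernels * kw
  = 79798 * 1.1 * 518 * 0.3 g/ha
  = 13640670.12 g/ha
  = 13640.67 kg/ha = 13.64 t/ha


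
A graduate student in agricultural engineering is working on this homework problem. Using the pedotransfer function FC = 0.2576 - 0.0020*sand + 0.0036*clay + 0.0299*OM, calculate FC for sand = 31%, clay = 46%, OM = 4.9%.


FC = 0.2576 - 0.0020*31 + 0.0036*46 + 0.0299*4.9
   = 0.2576 - 0.0620 + 0.1656 + 0.1465
   = 0.5077


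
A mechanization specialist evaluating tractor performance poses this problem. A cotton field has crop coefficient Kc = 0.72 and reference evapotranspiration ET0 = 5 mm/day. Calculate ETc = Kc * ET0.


ETc = Kc * ET0
    = 0.72 * 5
    = 3.60 mm/day


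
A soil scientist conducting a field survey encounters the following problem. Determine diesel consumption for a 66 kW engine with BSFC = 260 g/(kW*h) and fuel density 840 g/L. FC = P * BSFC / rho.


FC = P * BSFC / rho_fuel
   = 66 * 260 / 840
   = 17160 / 840
   = 20.43 L/h


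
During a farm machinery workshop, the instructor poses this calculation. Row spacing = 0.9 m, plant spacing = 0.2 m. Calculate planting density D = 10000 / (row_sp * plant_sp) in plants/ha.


D = 10000 / (row_sp * plant_sp)
  = 10000 / (0.9 * 0.2)
  = 10000 / 0.1800
  = 55555.56 plants/ha


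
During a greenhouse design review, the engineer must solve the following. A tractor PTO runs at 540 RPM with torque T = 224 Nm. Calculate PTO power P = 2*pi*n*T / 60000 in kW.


P = 2*pi*n*T / 60000
  = 2*pi * 540 * 224 / 60000
  = 760014.09 / 60000
  = 12.67 kW


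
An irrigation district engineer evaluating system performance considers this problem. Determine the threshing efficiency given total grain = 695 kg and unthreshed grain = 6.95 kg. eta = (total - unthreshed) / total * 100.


eta = (total - unthreshed) / total * 100
    = (695 - 6.95) / 695 * 100
    = 688.05 / 695 * 100
    = 99%


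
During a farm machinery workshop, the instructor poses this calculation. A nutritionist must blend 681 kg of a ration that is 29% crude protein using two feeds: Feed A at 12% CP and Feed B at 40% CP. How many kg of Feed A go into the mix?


parts_A = CP_b - target = 40 - 29 = 11
parts_B = target - CP_a = 29 - 12 = 17
total_parts = 11 + 17 = 28
Feed A = 681 * 11 / 28 = 267.54 kg
Feed B = 681 * 17 / 28 = 413.46 kg

267.54 kg


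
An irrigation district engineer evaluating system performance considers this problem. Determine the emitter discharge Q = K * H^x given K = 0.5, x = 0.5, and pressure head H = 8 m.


Q = K * H^x
  = 0.5 * 8^0.5
  = 0.5 * 2.8284
  = 1.41 L/h


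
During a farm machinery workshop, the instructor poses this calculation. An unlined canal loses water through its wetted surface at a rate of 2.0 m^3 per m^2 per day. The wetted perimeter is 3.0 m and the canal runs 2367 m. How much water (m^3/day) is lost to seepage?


S = C * P * L
  = 2.0 * 3.0 * 2367
  = 14202 m^3/day


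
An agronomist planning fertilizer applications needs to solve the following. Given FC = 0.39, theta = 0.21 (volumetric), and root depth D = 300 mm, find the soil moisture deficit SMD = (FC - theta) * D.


SMD = (FC - theta) * D
    = (0.39 - 0.21) * 300
    = 0.180 * 300
    = 54 mm


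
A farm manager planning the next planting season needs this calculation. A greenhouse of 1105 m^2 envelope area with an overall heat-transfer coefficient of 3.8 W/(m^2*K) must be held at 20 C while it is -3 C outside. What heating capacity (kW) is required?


dT = 20 - (-3) = 23 K
Q = U * A * dT
  = 3.8 * 1105 * 23
  = 96577 W = 96.58 kW


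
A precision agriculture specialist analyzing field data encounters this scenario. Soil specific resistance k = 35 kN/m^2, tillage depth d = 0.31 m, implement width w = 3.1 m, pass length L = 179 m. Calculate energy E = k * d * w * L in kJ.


E = k * d * w * L
  = 35 * 0.31 * 3.1 * 179
  = 6020.67 kJ


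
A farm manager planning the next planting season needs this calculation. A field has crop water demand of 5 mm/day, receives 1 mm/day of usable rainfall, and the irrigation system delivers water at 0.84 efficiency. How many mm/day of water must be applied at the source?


IWR = (ETc - Pe) / Ea
    = (5 - 1) / 0.84
    = 4 / 0.84
    = 4.76 mm/day


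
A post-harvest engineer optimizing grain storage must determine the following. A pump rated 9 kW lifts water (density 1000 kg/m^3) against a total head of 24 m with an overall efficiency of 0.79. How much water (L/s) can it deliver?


Q = (P * 1000 * eta) / (rho * g * H)
  = (9 * 1000 * 0.79) / (1000 * 9.81 * 24)
  = 7110 / 235440
  = 0.03020 m^3/s = 30.20 L/s


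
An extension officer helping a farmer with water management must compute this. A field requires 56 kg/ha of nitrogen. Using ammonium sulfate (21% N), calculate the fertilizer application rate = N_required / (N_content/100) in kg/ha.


Rate = N_required / (N_content / 100)
     = 56 / (21 / 100)
     = 56 / 0.21
     = 266.67 kg/ha


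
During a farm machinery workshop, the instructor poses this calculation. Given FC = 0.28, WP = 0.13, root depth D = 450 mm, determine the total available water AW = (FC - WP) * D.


AW = (FC - WP) * D
   = (0.28 - 0.13) * 450
   = 0.15 * 450
   = 67.50 mm


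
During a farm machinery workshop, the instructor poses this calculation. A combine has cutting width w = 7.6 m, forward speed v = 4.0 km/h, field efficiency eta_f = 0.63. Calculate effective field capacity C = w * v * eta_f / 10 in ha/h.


C = w * v * eta_f / 10
  = 7.6 * 4.0 * 0.63 / 10
  = 19.15 / 10
  = 1.92 ha/h


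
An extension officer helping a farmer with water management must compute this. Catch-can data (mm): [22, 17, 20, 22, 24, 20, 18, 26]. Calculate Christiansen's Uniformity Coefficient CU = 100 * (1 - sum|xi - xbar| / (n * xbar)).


xbar = 169 / 8 = 21.125
sum|xi - xbar| = 19
CU = 100 * (1 - 19 / (8 * 21.125))
   = 100 * (1 - 0.1124)
   = 88.76%


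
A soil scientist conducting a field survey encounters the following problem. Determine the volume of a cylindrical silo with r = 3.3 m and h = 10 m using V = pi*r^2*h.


V = pi * r^2 * h
  = pi * 3.3^2 * 10
  = pi * 10.89 * 10
  = 342.12 m^3


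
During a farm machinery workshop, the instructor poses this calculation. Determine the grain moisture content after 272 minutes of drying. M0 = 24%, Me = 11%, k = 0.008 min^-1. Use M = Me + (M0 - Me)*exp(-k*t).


M = Me + (M0 - Me) * e^(-k*t)
  = 11 + (24 - 11) * e^(-0.008*272)
  = 11 + 13 * e^(-2.176)
  = 11 + 13 * 0.11349
  = 11 + 1.4754
  = 12.48%


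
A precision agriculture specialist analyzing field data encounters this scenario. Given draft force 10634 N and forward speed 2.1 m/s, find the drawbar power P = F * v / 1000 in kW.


P = F * v / 1000
  = 10634 * 2.1 / 1000
  = 22331.40 / 1000
  = 22.33 kW


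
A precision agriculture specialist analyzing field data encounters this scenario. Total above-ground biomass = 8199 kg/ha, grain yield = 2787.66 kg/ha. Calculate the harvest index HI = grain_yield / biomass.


HI = grain_yield / biomass
   = 2787.66 / 8199
   = 0.34


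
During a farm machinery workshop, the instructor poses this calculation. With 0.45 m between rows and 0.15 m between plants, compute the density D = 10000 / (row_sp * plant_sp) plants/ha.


D = 10000 / (row_sp * plant_sp)
  = 10000 / (0.45 * 0.15)
  = 10000 / 0.0675
  = 148148.15 plants/ha


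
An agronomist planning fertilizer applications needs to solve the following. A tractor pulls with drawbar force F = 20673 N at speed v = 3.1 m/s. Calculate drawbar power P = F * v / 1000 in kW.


P = F * v / 1000
  = 20673 * 3.1 / 1000
  = 64086.30 / 1000
  = 64.09 kW


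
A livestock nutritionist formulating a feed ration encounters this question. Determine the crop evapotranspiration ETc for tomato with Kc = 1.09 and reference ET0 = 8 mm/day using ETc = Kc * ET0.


ETc = Kc * ET0
    = 1.09 * 8
    = 8.72 mm/day


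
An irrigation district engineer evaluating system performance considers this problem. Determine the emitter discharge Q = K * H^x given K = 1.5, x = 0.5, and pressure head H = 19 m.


Q = K * H^x
  = 1.5 * 19^0.5
  = 1.5 * 4.3589
  = 6.54 L/h


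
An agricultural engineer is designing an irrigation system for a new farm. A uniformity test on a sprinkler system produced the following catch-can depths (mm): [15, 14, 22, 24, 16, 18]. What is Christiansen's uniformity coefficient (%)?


xbar = 109 / 6 = 18.167
sum|xi - xbar| = 19.333
CU = 100 * (1 - 19.333 / (6 * 18.167))
   = 100 * (1 - 0.1774)
   = 82.26%


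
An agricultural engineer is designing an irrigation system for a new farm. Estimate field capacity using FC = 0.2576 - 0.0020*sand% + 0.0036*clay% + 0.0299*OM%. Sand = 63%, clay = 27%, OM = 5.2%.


FC = 0.2576 - 0.0020*63 + 0.0036*27 + 0.0299*5.2
   = 0.2576 - 0.1260 + 0.0972 + 0.1555
   = 0.3843


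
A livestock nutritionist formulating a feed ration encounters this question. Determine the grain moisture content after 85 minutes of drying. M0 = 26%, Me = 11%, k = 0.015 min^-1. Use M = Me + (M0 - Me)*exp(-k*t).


M = Me + (M0 - Me) * e^(-k*t)
  = 11 + (26 - 11) * e^(-0.015*85)
  = 11 + 15 * e^(-1.275)
  = 11 + 15 * 0.27943
  = 11 + 4.1915
  = 15.19%


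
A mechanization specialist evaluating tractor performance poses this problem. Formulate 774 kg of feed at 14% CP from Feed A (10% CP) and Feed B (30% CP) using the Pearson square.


parts_A = CP_b - target = 30 - 14 = 16
parts_B = target - CP_a = 14 - 10 = 4
total_parts = 16 + 4 = 20
Feed A = 774 * 16 / 20 = 619.20 kg
Feed B = 774 * 4 / 20 = 154.80 kg

619.20 kg


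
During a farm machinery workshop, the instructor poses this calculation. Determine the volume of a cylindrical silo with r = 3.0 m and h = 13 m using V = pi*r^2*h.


V = pi * r^2 * h
  = pi * 3.0^2 * 13
  = pi * 9 * 13
  = 367.57 m^3


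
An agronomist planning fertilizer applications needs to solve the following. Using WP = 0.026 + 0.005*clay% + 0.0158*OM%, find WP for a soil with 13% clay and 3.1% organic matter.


WP = 0.026 + 0.005*13 + 0.0158*3.1
   = 0.026 + 0.0650 + 0.0490
   = 0.1400


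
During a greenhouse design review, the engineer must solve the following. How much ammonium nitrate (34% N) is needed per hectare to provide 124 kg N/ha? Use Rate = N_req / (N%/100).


Rate = N_required / (N_content / 100)
     = 124 / (34 / 100)
     = 124 / 0.34
     = 364.71 kg/ha


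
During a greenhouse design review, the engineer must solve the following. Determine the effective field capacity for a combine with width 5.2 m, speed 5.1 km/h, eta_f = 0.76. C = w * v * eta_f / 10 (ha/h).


C = w * v * eta_f / 10
  = 5.2 * 5.1 * 0.76 / 10
  = 20.16 / 10
  = 2.02 ha/h


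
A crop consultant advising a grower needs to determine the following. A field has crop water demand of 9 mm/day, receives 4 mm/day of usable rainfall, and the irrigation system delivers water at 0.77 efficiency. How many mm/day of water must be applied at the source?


IWR = (ETc - Pe) / Ea
    = (9 - 4) / 0.77
    = 5 / 0.77
    = 6.49 mm/day


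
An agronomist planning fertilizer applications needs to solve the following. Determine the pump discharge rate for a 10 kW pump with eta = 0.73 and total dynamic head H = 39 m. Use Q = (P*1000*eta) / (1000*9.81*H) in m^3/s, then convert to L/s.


Q = (P * 1000 * eta) / (rho * g * H)
  = (10 * 1000 * 0.73) / (1000 * 9.81 * 39)
  = 7300 / 382590
  = 0.01908 m^3/s = 19.08 L/s


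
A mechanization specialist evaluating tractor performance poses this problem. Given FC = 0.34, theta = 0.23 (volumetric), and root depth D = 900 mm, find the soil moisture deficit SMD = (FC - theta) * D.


SMD = (FC - theta) * D
    = (0.34 - 0.23) * 900
    = 0.110 * 900
    = 99 mm


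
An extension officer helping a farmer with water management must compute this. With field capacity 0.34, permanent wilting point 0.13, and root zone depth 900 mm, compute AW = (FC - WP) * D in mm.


AW = (FC - WP) * D
   = (0.34 - 0.13) * 900
   = 0.21 * 900
   = 189 mm


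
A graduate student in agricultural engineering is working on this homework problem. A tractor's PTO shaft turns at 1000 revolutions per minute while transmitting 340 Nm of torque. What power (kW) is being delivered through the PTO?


P = 2*pi*n*T / 60000
  = 2*pi * 1000 * 340 / 60000
  = 2136283.00 / 60000
  = 35.60 kW


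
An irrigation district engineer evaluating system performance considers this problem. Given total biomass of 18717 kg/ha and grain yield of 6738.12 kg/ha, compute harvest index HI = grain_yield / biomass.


HI = grain_yield / biomass
   = 6738.12 / 18717
   = 0.36


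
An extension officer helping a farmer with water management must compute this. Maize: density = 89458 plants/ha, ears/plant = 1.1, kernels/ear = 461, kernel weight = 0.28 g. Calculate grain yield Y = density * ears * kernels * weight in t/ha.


Y = density * ears * kernels * kw
  = 89458 * 1.1 * 461 * 0.28 g/ha
  = 12701962.50 g/ha
  = 12701.96 kg/ha = 12.70 t/ha


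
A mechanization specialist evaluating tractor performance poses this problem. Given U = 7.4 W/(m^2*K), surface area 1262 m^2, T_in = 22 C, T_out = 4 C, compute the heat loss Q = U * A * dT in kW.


dT = 22 - (4) = 18 K
Q = U * A * dT
  = 7.4 * 1262 * 18
  = 168098.40 W = 168.10 kW


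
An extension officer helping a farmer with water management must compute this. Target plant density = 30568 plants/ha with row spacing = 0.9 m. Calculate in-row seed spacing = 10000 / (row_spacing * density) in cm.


spacing = 10000 / (row_sp * density)
        = 10000 / (0.9 * 30568)
        = 10000 / 27511.20
        = 0.36349 m = 36.35 cm


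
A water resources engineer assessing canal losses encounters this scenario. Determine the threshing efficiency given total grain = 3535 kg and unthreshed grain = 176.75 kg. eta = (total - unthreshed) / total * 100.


eta = (total - unthreshed) / total * 100
    = (3535 - 176.75) / 3535 * 100
    = 3358.25 / 3535 * 100
    = 95%


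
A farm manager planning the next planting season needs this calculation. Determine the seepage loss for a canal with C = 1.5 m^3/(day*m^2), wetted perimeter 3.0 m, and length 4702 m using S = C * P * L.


S = C * P * L
  = 1.5 * 3.0 * 4702
  = 21159 m^3/day


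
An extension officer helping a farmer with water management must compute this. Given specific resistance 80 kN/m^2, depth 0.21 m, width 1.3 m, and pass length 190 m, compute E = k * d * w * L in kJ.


E = k * d * w * L
  = 80 * 0.21 * 1.3 * 190
  = 4149.60 kJ


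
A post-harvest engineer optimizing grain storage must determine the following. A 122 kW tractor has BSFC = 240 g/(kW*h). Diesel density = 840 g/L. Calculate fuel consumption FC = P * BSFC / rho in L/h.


FC = P * BSFC / rho_fuel
   = 122 * 240 / 840
   = 29280 / 840
   = 34.86 L/h


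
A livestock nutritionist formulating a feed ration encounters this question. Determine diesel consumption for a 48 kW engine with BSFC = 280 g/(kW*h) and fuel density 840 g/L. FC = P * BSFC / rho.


FC = P * BSFC / rho_fuel
   = 48 * 280 / 840
   = 13440 / 840
   = 16 L/h


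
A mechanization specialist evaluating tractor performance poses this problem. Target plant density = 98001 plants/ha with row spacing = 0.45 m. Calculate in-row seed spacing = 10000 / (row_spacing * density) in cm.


spacing = 10000 / (row_sp * density)
        = 10000 / (0.45 * 98001)
        = 10000 / 44100.45
        = 0.22676 m = 22.68 cm


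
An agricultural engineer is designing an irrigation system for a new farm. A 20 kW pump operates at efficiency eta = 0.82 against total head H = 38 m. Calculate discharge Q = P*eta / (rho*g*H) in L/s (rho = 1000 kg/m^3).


Q = (P * 1000 * eta) / (rho * g * H)
  = (20 * 1000 * 0.82) / (1000 * 9.81 * 38)
  = 16400 / 372780
  = 0.04399 m^3/s = 43.99 L/s


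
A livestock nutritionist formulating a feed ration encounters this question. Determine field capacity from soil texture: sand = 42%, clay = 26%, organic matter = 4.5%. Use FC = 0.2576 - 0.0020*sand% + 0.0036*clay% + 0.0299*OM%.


FC = 0.2576 - 0.0020*42 + 0.0036*26 + 0.0299*4.5
   = 0.2576 - 0.0840 + 0.0936 + 0.1346
   = 0.4018


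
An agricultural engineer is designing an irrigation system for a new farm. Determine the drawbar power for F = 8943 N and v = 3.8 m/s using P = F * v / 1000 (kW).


P = F * v / 1000
  = 8943 * 3.8 / 1000
  = 33983.40 / 1000
  = 33.98 kW


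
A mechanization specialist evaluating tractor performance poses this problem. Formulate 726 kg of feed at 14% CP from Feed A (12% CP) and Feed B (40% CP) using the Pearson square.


parts_A = CP_b - target = 40 - 14 = 26
parts_B = target - CP_a = 14 - 12 = 2
total_parts = 26 + 2 = 28
Feed A = 726 * 26 / 28 = 674.14 kg
Feed B = 726 * 2 / 28 = 51.86 kg

674.14 kg


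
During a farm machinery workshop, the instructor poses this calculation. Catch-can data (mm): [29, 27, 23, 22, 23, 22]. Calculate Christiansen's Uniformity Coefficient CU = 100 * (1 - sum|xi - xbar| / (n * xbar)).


xbar = 146 / 6 = 24.333
sum|xi - xbar| = 14.667
CU = 100 * (1 - 14.667 / (6 * 24.333))
   = 100 * (1 - 0.1005)
   = 89.95%


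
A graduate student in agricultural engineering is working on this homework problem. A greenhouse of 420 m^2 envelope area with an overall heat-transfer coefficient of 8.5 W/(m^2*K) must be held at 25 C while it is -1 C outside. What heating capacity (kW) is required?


dT = 25 - (-1) = 26 K
Q = U * A * dT
  = 8.5 * 420 * 26
  = 92820 W = 92.82 kW


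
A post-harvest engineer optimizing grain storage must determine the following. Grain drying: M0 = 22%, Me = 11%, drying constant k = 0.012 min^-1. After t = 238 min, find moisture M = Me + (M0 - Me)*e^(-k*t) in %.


M = Me + (M0 - Me) * e^(-k*t)
  = 11 + (22 - 11) * e^(-0.012*238)
  = 11 + 11 * e^(-2.856)
  = 11 + 11 * 0.05750
  = 11 + 0.6325
  = 11.63%


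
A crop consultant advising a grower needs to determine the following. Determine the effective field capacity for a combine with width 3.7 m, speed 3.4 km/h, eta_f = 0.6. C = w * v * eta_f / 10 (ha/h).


C = w * v * eta_f / 10
  = 3.7 * 3.4 * 0.6 / 10
  = 7.55 / 10
  = 0.75 ha/h


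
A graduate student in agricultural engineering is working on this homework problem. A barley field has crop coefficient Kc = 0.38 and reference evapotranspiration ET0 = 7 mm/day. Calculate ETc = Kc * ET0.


ETc = Kc * ET0
    = 0.38 * 7
    = 2.66 mm/day


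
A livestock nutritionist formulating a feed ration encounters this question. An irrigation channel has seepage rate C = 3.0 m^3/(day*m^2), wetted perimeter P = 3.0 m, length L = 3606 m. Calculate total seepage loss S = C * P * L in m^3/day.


S = C * P * L
  = 3.0 * 3.0 * 3606
  = 32454 m^3/day


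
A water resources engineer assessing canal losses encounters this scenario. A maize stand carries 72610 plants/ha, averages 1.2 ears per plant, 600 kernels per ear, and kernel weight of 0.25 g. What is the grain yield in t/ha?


Y = density * ears * kernels * kw
  = 72610 * 1.2 * 600 * 0.25 g/ha
  = 13069800 g/ha
  = 13069.80 kg/ha = 13.07 t/ha


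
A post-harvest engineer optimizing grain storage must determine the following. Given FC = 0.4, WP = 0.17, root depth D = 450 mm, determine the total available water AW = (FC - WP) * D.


AW = (FC - WP) * D
   = (0.4 - 0.17) * 450
   = 0.23 * 450
   = 103.50 mm


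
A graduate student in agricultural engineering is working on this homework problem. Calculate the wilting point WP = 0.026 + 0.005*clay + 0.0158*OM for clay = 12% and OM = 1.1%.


WP = 0.026 + 0.005*12 + 0.0158*1.1
   = 0.026 + 0.0600 + 0.0174
   = 0.1034


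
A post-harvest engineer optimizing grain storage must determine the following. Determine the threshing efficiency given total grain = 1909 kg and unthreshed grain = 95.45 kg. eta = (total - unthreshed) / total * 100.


eta = (total - unthreshed) / total * 100
    = (1909 - 95.45) / 1909 * 100
    = 1813.55 / 1909 * 100
    = 95%


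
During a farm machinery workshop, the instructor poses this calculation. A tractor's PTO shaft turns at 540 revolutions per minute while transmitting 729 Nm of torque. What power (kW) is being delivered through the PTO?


P = 2*pi*n*T / 60000
  = 2*pi * 540 * 729 / 60000
  = 2473438.73 / 60000
  = 41.22 kW


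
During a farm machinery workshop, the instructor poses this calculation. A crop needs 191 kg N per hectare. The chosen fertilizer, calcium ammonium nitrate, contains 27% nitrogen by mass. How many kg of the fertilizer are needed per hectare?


Rate = N_required / (N_content / 100)
     = 191 / (27 / 100)
     = 191 / 0.27
     = 707.41 kg/ha


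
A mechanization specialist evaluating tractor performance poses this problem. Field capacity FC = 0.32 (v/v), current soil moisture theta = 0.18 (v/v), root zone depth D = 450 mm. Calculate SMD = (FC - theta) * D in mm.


SMD = (FC - theta) * D
    = (0.32 - 0.18) * 450
    = 0.140 * 450
    = 63 mm


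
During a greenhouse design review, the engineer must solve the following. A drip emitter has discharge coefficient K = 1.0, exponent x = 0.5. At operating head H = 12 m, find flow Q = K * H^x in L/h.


Q = K * H^x
  = 1.0 * 12^0.5
  = 1.0 * 3.4641
  = 3.46 L/h


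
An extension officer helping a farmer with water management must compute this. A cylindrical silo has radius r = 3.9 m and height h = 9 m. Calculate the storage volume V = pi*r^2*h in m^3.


V = pi * r^2 * h
  = pi * 3.9^2 * 9
  = pi * 15.21 * 9
  = 430.05 m^3


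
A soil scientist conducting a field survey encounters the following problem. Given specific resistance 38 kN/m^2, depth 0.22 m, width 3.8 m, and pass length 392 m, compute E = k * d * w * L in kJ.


E = k * d * w * L
  = 38 * 0.22 * 3.8 * 392
  = 12453.06 kJ


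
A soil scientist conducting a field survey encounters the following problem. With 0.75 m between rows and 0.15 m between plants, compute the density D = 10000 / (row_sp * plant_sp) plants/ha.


D = 10000 / (row_sp * plant_sp)
  = 10000 / (0.75 * 0.15)
  = 10000 / 0.1125
  = 88888.89 plants/ha


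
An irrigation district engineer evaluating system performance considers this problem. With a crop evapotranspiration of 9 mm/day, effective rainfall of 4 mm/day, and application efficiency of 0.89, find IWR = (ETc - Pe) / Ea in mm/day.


IWR = (ETc - Pe) / Ea
    = (9 - 4) / 0.89
    = 5 / 0.89
    = 5.62 mm/day


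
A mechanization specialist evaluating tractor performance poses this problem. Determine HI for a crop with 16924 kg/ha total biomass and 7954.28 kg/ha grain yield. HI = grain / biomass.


HI = grain_yield / biomass
   = 7954.28 / 16924
   = 0.47


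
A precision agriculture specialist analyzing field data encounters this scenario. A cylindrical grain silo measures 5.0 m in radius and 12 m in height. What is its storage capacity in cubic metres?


V = pi * r^2 * h
  = pi * 5.0^2 * 12
  = pi * 25 * 12
  = 942.48 m^3


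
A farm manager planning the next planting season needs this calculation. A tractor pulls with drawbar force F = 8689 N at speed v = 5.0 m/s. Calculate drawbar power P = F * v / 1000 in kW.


P = F * v / 1000
  = 8689 * 5.0 / 1000
  = 43445 / 1000
  = 43.45 kW


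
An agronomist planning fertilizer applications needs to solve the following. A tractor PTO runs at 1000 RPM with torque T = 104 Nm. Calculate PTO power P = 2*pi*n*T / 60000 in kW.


P = 2*pi*n*T / 60000
  = 2*pi * 1000 * 104 / 60000
  = 653451.27 / 60000
  = 10.89 kW


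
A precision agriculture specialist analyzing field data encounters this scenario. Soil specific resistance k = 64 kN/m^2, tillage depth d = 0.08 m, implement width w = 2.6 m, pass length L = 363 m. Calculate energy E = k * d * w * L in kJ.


E = k * d * w * L
  = 64 * 0.08 * 2.6 * 363
  = 4832.26 kJ


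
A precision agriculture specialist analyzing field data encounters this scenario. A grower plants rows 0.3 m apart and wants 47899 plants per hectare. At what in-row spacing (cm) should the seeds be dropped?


spacing = 10000 / (row_sp * density)
        = 10000 / (0.3 * 47899)
        = 10000 / 14369.70
        = 0.69591 m = 69.59 cm


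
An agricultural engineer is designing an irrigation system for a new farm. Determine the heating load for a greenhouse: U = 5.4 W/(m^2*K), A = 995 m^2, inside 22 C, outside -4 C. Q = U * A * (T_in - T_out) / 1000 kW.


dT = 22 - (-4) = 26 K
Q = U * A * dT
  = 5.4 * 995 * 26
  = 139698 W = 139.70 kW


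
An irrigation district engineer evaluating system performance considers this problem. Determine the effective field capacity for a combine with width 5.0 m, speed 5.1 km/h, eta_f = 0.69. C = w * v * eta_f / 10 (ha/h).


C = w * v * eta_f / 10
  = 5.0 * 5.1 * 0.69 / 10
  = 17.60 / 10
  = 1.76 ha/h


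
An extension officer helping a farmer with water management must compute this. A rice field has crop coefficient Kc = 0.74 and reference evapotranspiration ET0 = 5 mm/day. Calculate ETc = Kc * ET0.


ETc = Kc * ET0
    = 0.74 * 5
    = 3.70 mm/day


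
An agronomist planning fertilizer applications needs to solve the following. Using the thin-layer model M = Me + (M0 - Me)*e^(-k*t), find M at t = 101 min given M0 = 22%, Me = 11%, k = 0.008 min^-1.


M = Me + (M0 - Me) * e^(-k*t)
  = 11 + (22 - 11) * e^(-0.008*101)
  = 11 + 11 * e^(-0.808)
  = 11 + 11 * 0.44575
  = 11 + 4.9032
  = 15.90%


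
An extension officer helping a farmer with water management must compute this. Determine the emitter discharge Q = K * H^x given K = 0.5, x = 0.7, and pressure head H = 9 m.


Q = K * H^x
  = 0.5 * 9^0.7
  = 0.5 * 4.6555
  = 2.33 L/h


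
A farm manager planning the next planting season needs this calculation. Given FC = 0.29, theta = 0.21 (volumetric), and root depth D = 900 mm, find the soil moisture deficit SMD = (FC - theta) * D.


SMD = (FC - theta) * D
    = (0.29 - 0.21) * 900
    = 0.080 * 900
    = 72 mm


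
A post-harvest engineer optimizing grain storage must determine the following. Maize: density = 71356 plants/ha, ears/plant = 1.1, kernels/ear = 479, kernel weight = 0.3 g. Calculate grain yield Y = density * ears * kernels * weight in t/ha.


Y = density * ears * kernels * kw
  = 71356 * 1.1 * 479 * 0.3 g/ha
  = 11279242.92 g/ha
  = 11279.24 kg/ha = 11.28 t/ha


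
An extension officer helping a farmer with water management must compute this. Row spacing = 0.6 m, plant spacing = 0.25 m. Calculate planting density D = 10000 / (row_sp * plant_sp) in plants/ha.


D = 10000 / (row_sp * plant_sp)
  = 10000 / (0.6 * 0.25)
  = 10000 / 0.1500
  = 66666.67 plants/ha


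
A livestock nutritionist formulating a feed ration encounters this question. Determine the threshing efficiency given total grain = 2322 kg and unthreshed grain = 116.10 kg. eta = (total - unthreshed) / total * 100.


eta = (total - unthreshed) / total * 100
    = (2322 - 116.10) / 2322 * 100
    = 2205.90 / 2322 * 100
    = 95%


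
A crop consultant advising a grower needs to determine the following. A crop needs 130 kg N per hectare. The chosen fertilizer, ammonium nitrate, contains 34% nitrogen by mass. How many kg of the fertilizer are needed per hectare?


Rate = N_required / (N_content / 100)
     = 130 / (34 / 100)
     = 130 / 0.34
     = 382.35 kg/ha


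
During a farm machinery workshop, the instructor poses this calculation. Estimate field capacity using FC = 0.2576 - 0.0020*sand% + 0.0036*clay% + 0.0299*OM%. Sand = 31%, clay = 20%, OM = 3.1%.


FC = 0.2576 - 0.0020*31 + 0.0036*20 + 0.0299*3.1
   = 0.2576 - 0.0620 + 0.0720 + 0.0927
   = 0.3603


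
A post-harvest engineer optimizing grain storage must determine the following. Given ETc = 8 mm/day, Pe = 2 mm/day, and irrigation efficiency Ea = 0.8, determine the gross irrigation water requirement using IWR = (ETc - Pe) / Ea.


IWR = (ETc - Pe) / Ea
    = (8 - 2) / 0.8
    = 6 / 0.8
    = 7.50 mm/day


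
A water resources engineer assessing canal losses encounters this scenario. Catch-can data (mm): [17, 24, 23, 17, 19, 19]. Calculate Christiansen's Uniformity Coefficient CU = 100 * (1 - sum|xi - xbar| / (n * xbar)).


xbar = 119 / 6 = 19.833
sum|xi - xbar| = 14.667
CU = 100 * (1 - 14.667 / (6 * 19.833))
   = 100 * (1 - 0.1232)
   = 87.68%


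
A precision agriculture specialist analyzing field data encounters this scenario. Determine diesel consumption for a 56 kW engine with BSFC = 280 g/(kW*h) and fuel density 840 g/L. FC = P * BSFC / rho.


FC = P * BSFC / rho_fuel
   = 56 * 280 / 840
   = 15680 / 840
   = 18.67 L/h


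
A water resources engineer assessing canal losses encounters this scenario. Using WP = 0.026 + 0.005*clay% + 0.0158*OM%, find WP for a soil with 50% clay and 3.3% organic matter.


WP = 0.026 + 0.005*50 + 0.0158*3.3
   = 0.026 + 0.2500 + 0.0521
   = 0.3281


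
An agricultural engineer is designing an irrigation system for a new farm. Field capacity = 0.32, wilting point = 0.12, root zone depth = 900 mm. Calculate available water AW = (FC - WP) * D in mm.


AW = (FC - WP) * D
   = (0.32 - 0.12) * 900
   = 0.20 * 900
   = 180 mm


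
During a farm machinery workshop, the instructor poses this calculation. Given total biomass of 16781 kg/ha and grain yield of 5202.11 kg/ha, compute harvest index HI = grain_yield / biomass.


HI = grain_yield / biomass
   = 5202.11 / 16781
   = 0.31


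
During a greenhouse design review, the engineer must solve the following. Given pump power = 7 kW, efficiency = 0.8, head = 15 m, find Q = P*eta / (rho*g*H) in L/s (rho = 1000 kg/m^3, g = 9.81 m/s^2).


Q = (P * 1000 * eta) / (rho * g * H)
  = (7 * 1000 * 0.8) / (1000 * 9.81 * 15)
  = 5600 / 147150
  = 0.03806 m^3/s = 38.06 L/s


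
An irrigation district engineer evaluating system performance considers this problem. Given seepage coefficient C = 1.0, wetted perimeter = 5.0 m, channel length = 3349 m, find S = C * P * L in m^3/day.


S = C * P * L
  = 1.0 * 5.0 * 3349
  = 16745 m^3/day


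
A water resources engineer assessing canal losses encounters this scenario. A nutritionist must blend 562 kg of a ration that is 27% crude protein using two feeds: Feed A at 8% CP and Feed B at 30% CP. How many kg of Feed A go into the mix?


parts_A = CP_b - target = 30 - 27 = 3
parts_B = target - CP_a = 27 - 8 = 19
total_parts = 3 + 19 = 22
Feed A = 562 * 3 / 22 = 76.64 kg
Feed B = 562 * 19 / 22 = 485.36 kg

76.64 kg


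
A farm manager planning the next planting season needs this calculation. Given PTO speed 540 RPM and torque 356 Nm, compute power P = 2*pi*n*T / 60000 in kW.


P = 2*pi*n*T / 60000
  = 2*pi * 540 * 356 / 60000
  = 1207879.54 / 60000
  = 20.13 kW


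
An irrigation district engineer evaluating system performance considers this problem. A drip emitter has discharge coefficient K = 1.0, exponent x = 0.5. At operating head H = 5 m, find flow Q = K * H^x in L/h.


Q = K * H^x
  = 1.0 * 5^0.5
  = 1.0 * 2.2361
  = 2.24 L/h


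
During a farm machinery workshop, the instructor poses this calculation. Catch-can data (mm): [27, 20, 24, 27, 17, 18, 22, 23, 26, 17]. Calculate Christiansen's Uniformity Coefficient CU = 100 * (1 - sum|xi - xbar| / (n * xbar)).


xbar = 221 / 10 = 22.100
sum|xi - xbar| = 33
CU = 100 * (1 - 33 / (10 * 22.100))
   = 100 * (1 - 0.1493)
   = 85.07%
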